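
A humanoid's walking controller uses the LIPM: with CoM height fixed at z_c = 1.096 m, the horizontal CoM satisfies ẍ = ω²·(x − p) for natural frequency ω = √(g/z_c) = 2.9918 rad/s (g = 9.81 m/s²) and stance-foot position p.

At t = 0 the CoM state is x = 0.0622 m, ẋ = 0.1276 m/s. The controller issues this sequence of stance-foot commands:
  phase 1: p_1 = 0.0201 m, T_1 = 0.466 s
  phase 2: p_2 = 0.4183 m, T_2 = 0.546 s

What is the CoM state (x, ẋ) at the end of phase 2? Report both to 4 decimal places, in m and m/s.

x = 0.2347, ẋ = -0.3167

phase 1: p=0.0201, T=0.466, ωT=1.394179, cosh=2.139850, sinh=1.891813; start (x,ẋ)=(0.062200, 0.127600) → end (x,ẋ)=(0.190873, 0.511328)
phase 2: p=0.4183, T=0.546, ωT=1.633523, cosh=2.658563, sinh=2.463323; start (x,ẋ)=(0.190873, 0.511328) → end (x,ẋ)=(0.234678, -0.316685)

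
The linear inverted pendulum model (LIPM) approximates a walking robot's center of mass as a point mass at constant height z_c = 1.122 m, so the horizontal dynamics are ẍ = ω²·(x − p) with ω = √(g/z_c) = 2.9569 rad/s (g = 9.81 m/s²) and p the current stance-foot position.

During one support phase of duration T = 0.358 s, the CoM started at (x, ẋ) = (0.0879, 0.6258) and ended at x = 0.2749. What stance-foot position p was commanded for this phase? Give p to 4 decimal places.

p = 0.2202

ωT = 2.9569·0.358 = 1.058570; cosh(ωT) = 1.614599, sinh(ωT) = 1.267648
x(T) = p + (x₀−p)·cosh(ωT) + (ẋ₀/ω)·sinh(ωT) ⇒ p·(1 − cosh) = x(T) − x₀·cosh − (ẋ₀/ω)·sinh
numerator   = 0.2749 − (0.0879)·1.614599 − (0.6258/2.9569)·1.267648 = -0.135309
denominator = 1 − 1.614599 = -0.614599
p = -0.135309 / -0.614599 = 0.2202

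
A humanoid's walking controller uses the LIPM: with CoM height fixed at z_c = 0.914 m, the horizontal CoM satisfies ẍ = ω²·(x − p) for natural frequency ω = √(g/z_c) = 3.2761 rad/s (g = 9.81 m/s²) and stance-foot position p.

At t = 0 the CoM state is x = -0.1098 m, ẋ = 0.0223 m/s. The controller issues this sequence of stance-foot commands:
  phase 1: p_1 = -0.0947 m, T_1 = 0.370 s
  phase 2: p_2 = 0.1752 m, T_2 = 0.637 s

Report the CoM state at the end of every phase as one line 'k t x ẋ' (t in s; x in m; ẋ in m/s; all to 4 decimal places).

phase 1: p=-0.0947, T=0.370, ωT=1.212157, cosh=1.829140, sinh=1.531586; start (x,ẋ)=(-0.109800, 0.022300) → end (x,ẋ)=(-0.111895, -0.034976)
phase 2: p=0.1752, T=0.637, ωT=2.086876, cosh=4.091885, sinh=3.967810; start (x,ẋ)=(-0.111895, -0.034976) → end (x,ẋ)=(-1.041920, -3.875047)

1 0.3700 -0.1119 -0.0350
2 1.0070 -1.0419 -3.8750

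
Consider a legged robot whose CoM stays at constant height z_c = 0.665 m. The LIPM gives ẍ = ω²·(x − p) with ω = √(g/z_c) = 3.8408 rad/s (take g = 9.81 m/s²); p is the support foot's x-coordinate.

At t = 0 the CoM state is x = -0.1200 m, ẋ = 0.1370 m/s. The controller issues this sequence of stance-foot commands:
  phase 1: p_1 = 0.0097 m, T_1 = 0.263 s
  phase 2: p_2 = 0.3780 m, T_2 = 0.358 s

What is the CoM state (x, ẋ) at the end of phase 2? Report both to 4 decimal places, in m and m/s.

x = -0.9151, ẋ = -4.5505

phase 1: p=0.0097, T=0.263, ωT=1.010130, cosh=1.555065, sinh=1.190894; start (x,ẋ)=(-0.120000, 0.137000) → end (x,ẋ)=(-0.149513, -0.380202)
phase 2: p=0.3780, T=0.358, ωT=1.375006, cosh=2.103970, sinh=1.851132; start (x,ẋ)=(-0.149513, -0.380202) → end (x,ẋ)=(-0.915116, -4.550461)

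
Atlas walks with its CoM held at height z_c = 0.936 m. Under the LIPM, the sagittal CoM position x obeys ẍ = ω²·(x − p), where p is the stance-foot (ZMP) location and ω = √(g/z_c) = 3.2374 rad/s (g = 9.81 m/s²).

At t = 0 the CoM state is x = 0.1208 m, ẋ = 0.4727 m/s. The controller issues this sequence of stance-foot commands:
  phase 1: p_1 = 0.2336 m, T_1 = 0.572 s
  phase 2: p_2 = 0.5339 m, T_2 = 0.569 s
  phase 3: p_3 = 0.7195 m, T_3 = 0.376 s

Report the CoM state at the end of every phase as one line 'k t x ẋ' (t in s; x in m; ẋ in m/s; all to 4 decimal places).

phase 1: p=0.2336, T=0.572, ωT=1.851793, cosh=3.264094, sinh=3.107138; start (x,ẋ)=(0.120800, 0.472700) → end (x,ẋ)=(0.319090, 0.408276)
phase 2: p=0.5339, T=0.569, ωT=1.842081, cosh=3.234070, sinh=3.075583; start (x,ẋ)=(0.319090, 0.408276) → end (x,ẋ)=(0.227060, -0.818441)
phase 3: p=0.7195, T=0.376, ωT=1.217262, cosh=1.836984, sinh=1.540944; start (x,ẋ)=(0.227060, -0.818441) → end (x,ẋ)=(-0.574668, -3.960076)

1 0.5720 0.3191 0.4083
2 1.1410 0.2271 -0.8184
3 1.5170 -0.5747 -3.9601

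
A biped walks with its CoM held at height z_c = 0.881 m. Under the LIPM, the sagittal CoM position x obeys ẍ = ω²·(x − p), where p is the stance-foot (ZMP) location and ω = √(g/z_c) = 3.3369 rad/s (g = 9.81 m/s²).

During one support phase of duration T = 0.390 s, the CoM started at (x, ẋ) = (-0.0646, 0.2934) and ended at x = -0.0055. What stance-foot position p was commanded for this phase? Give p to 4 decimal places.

ωT = 3.3369·0.390 = 1.301391; cosh(ωT) = 1.973279, sinh(ωT) = 1.701126
x(T) = p + (x₀−p)·cosh(ωT) + (ẋ₀/ω)·sinh(ωT) ⇒ p·(1 − cosh) = x(T) − x₀·cosh − (ẋ₀/ω)·sinh
numerator   = -0.0055 − (-0.0646)·1.973279 − (0.2934/3.3369)·1.701126 = -0.027599
denominator = 1 − 1.973279 = -0.973279
p = -0.027599 / -0.973279 = 0.0284

p = 0.0284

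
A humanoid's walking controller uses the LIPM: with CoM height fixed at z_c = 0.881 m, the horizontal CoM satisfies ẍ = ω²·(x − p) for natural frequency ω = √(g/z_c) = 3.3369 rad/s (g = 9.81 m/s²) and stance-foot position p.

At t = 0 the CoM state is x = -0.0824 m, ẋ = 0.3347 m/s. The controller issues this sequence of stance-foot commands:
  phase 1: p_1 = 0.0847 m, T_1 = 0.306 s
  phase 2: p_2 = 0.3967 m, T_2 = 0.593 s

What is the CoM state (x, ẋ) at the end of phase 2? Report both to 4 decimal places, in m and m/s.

phase 1: p=0.0847, T=0.306, ωT=1.021091, cosh=1.568212, sinh=1.208011; start (x,ẋ)=(-0.082400, 0.334700) → end (x,ẋ)=(-0.056182, -0.148701)
phase 2: p=0.3967, T=0.593, ωT=1.978782, cosh=3.686081, sinh=3.547843; start (x,ẋ)=(-0.056182, -0.148701) → end (x,ẋ)=(-1.430760, -5.909699)

x = -1.4308, ẋ = -5.9097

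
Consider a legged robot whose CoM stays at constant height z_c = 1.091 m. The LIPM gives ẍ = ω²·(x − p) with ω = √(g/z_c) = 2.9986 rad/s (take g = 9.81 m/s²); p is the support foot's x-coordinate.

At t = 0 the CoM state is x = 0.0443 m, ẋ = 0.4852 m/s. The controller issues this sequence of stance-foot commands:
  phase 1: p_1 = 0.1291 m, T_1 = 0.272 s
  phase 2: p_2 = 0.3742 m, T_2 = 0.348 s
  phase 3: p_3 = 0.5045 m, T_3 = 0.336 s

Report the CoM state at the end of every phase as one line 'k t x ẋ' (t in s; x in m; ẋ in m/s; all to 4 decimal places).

phase 1: p=0.1291, T=0.272, ωT=0.815619, cosh=1.351470, sinh=0.909105; start (x,ẋ)=(0.044300, 0.485200) → end (x,ẋ)=(0.161597, 0.424565)
phase 2: p=0.3742, T=0.348, ωT=1.043513, cosh=1.595694, sinh=1.243479; start (x,ẋ)=(0.161597, 0.424565) → end (x,ẋ)=(0.211011, -0.115258)
phase 3: p=0.5045, T=0.336, ωT=1.007530, cosh=1.551973, sinh=1.186853; start (x,ẋ)=(0.211011, -0.115258) → end (x,ẋ)=(0.003394, -1.223374)

1 0.2720 0.1616 0.4246
2 0.6200 0.2110 -0.1153
3 0.9560 0.0034 -1.2234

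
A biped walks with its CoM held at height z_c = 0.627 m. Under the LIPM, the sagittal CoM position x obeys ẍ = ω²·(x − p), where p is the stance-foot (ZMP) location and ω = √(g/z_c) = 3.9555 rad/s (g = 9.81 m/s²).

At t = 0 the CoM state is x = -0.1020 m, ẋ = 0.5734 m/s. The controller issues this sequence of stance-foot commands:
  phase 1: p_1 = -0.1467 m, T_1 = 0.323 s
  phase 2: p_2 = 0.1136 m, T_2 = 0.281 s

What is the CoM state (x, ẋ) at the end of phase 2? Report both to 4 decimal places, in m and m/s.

phase 1: p=-0.1467, T=0.323, ωT=1.277626, cosh=1.933406, sinh=1.654708; start (x,ẋ)=(-0.102000, 0.573400) → end (x,ẋ)=(0.179594, 1.401185)
phase 2: p=0.1136, T=0.281, ωT=1.111495, cosh=1.683983, sinh=1.354917; start (x,ẋ)=(0.179594, 1.401185) → end (x,ẋ)=(0.704695, 2.713259)

x = 0.7047, ẋ = 2.7133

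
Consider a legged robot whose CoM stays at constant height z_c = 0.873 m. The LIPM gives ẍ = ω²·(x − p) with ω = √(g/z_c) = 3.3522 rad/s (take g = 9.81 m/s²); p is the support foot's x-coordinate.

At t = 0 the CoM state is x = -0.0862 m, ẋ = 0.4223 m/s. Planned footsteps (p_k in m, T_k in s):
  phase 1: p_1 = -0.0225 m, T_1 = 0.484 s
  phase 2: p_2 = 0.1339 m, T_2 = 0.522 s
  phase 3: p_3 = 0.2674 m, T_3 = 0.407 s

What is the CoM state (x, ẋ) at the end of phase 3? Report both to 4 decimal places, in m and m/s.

x = 1.7756, ẋ = 5.1989

phase 1: p=-0.0225, T=0.484, ωT=1.622465, cosh=2.631486, sinh=2.434075; start (x,ẋ)=(-0.086200, 0.422300) → end (x,ẋ)=(0.116512, 0.591516)
phase 2: p=0.1339, T=0.522, ωT=1.749848, cosh=2.963765, sinh=2.789965; start (x,ẋ)=(0.116512, 0.591516) → end (x,ẋ)=(0.574671, 1.590490)
phase 3: p=0.2674, T=0.407, ωT=1.364345, cosh=2.084354, sinh=1.828806; start (x,ẋ)=(0.574671, 1.590490) → end (x,ẋ)=(1.775561, 5.198880)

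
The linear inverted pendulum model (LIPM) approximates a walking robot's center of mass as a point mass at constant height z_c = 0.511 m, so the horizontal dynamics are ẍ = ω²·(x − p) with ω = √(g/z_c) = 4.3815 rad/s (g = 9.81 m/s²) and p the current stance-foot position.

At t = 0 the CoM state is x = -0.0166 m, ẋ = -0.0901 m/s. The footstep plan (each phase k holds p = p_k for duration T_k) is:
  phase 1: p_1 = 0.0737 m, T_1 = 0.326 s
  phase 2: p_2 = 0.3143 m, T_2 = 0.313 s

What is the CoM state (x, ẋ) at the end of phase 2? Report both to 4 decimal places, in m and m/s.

x = -1.1038, ẋ = -5.9273

phase 1: p=0.0737, T=0.326, ωT=1.428369, cosh=2.205794, sinh=1.966095; start (x,ẋ)=(-0.016600, -0.090100) → end (x,ẋ)=(-0.165913, -0.976626)
phase 2: p=0.3143, T=0.313, ωT=1.371409, cosh=2.097325, sinh=1.843576; start (x,ẋ)=(-0.165913, -0.976626) → end (x,ẋ)=(-1.103793, -5.927290)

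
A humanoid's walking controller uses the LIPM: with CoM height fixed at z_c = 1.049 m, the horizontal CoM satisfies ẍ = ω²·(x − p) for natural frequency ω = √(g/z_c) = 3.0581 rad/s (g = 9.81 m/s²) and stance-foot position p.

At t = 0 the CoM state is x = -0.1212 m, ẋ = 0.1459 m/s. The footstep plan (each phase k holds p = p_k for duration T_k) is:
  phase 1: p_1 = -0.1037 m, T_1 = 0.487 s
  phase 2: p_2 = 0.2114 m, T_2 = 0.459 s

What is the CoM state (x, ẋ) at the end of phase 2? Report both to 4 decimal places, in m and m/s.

x = -0.1978, ẋ = -1.0035

phase 1: p=-0.1037, T=0.487, ωT=1.489295, cosh=2.329749, sinh=2.104218; start (x,ẋ)=(-0.121200, 0.145900) → end (x,ẋ)=(-0.044080, 0.227300)
phase 2: p=0.2114, T=0.459, ωT=1.403668, cosh=2.157898, sinh=1.912204; start (x,ẋ)=(-0.044080, 0.227300) → end (x,ẋ)=(-0.197771, -1.003482)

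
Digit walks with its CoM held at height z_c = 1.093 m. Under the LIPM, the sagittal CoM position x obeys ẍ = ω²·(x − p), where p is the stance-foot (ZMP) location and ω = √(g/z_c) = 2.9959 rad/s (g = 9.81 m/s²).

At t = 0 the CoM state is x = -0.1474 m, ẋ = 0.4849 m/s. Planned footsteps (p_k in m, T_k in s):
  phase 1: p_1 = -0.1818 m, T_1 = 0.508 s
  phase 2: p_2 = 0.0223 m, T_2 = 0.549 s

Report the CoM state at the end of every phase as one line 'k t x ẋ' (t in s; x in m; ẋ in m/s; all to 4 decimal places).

phase 1: p=-0.1818, T=0.508, ωT=1.521917, cosh=2.399646, sinh=2.181353; start (x,ẋ)=(-0.147400, 0.484900) → end (x,ẋ)=(0.253810, 1.388396)
phase 2: p=0.0223, T=0.549, ωT=1.644749, cosh=2.686386, sinh=2.493325; start (x,ẋ)=(0.253810, 1.388396) → end (x,ẋ)=(1.799711, 5.459088)

1 0.5080 0.2538 1.3884
2 1.0570 1.7997 5.4591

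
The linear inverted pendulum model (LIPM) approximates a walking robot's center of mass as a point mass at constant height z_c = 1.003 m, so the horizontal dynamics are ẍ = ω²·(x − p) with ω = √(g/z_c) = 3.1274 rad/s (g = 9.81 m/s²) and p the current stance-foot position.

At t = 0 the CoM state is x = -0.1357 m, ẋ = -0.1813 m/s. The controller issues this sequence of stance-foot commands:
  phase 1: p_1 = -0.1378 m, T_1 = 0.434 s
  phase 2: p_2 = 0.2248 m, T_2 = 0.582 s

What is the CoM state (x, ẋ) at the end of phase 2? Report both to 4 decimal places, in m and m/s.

phase 1: p=-0.1378, T=0.434, ωT=1.357292, cosh=2.071506, sinh=1.814149; start (x,ẋ)=(-0.135700, -0.181300) → end (x,ẋ)=(-0.238619, -0.363650)
phase 2: p=0.2248, T=0.582, ωT=1.820147, cosh=3.167383, sinh=3.005381; start (x,ẋ)=(-0.238619, -0.363650) → end (x,ẋ)=(-1.592486, -5.507504)

x = -1.5925, ẋ = -5.5075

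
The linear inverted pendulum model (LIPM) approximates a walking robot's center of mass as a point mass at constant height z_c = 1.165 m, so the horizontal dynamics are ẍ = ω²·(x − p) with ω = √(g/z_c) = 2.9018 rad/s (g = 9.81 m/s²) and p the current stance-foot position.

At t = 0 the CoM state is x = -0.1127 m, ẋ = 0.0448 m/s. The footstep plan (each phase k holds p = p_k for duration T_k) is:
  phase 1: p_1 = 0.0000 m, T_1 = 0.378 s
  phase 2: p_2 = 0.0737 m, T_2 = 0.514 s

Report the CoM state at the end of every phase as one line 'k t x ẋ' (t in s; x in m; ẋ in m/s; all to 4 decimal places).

1 0.3780 -0.1670 -0.3605
2 0.8920 -0.7504 -2.3152

phase 1: p=0.0000, T=0.378, ωT=1.096880, cosh=1.664360, sinh=1.330449; start (x,ẋ)=(-0.112700, 0.044800) → end (x,ẋ)=(-0.167033, -0.360537)
phase 2: p=0.0737, T=0.514, ωT=1.491525, cosh=2.334449, sinh=2.109419; start (x,ẋ)=(-0.167033, -0.360537) → end (x,ẋ)=(-0.750366, -2.315209)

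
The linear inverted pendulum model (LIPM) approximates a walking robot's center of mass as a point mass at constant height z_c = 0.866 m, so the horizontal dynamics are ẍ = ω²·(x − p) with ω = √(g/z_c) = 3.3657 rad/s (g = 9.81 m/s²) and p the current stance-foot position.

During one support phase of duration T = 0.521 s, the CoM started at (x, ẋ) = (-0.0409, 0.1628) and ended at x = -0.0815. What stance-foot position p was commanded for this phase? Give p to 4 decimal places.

ωT = 3.3657·0.521 = 1.753530; cosh(ωT) = 2.974056, sinh(ωT) = 2.800894
x(T) = p + (x₀−p)·cosh(ωT) + (ẋ₀/ω)·sinh(ωT) ⇒ p·(1 − cosh) = x(T) − x₀·cosh − (ẋ₀/ω)·sinh
numerator   = -0.0815 − (-0.0409)·2.974056 − (0.1628/3.3657)·2.800894 = -0.095341
denominator = 1 − 2.974056 = -1.974056
p = -0.095341 / -1.974056 = 0.0483

p = 0.0483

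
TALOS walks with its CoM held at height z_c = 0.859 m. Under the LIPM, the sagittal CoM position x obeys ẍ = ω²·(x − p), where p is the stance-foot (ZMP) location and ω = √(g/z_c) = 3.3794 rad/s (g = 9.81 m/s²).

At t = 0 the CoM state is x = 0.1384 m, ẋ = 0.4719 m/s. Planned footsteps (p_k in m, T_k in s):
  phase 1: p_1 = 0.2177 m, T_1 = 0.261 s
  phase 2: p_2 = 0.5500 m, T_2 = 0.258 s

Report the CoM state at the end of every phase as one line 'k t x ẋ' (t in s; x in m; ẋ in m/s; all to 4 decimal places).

1 0.2610 0.2453 0.3994
2 0.5190 0.2385 -0.4549

phase 1: p=0.2177, T=0.261, ωT=0.882023, cosh=1.414864, sinh=1.000919; start (x,ẋ)=(0.138400, 0.471900) → end (x,ẋ)=(0.245270, 0.399441)
phase 2: p=0.5500, T=0.258, ωT=0.871885, cosh=1.404789, sinh=0.986626; start (x,ẋ)=(0.245270, 0.399441) → end (x,ẋ)=(0.238537, -0.454902)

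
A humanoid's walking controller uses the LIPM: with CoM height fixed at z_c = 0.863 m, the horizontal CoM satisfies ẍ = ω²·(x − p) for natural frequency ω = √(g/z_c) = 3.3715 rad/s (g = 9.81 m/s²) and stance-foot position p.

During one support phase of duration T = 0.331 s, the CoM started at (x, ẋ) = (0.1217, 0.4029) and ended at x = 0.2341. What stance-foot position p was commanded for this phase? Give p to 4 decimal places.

ωT = 3.3715·0.331 = 1.115967; cosh(ωT) = 1.690058, sinh(ωT) = 1.362459
x(T) = p + (x₀−p)·cosh(ωT) + (ẋ₀/ω)·sinh(ωT) ⇒ p·(1 − cosh) = x(T) − x₀·cosh − (ẋ₀/ω)·sinh
numerator   = 0.2341 − (0.1217)·1.690058 − (0.4029/3.3715)·1.362459 = -0.134396
denominator = 1 − 1.690058 = -0.690058
p = -0.134396 / -0.690058 = 0.1948

p = 0.1948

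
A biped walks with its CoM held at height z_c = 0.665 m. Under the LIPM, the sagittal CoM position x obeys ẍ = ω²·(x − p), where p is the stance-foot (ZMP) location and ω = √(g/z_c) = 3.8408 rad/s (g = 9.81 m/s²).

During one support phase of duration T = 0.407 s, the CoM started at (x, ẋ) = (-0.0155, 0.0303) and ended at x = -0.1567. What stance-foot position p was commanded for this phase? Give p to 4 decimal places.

ωT = 3.8408·0.407 = 1.563206; cosh(ωT) = 2.491782, sinh(ωT) = 2.282319
x(T) = p + (x₀−p)·cosh(ωT) + (ẋ₀/ω)·sinh(ωT) ⇒ p·(1 − cosh) = x(T) − x₀·cosh − (ẋ₀/ω)·sinh
numerator   = -0.1567 − (-0.0155)·2.491782 − (0.0303/3.8408)·2.282319 = -0.136083
denominator = 1 − 2.491782 = -1.491782
p = -0.136083 / -1.491782 = 0.0912

p = 0.0912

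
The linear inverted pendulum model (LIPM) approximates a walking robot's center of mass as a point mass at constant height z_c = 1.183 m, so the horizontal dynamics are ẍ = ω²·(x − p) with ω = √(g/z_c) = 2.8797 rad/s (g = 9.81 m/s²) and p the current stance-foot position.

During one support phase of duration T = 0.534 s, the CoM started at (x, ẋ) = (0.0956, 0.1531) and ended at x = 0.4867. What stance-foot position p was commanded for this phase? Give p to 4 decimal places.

p = -0.0948

ωT = 2.8797·0.534 = 1.537760; cosh(ωT) = 2.434507, sinh(ωT) = 2.219645
x(T) = p + (x₀−p)·cosh(ωT) + (ẋ₀/ω)·sinh(ωT) ⇒ p·(1 − cosh) = x(T) − x₀·cosh − (ẋ₀/ω)·sinh
numerator   = 0.4867 − (0.0956)·2.434507 − (0.1531/2.8797)·2.219645 = 0.135953
denominator = 1 − 2.434507 = -1.434507
p = 0.135953 / -1.434507 = -0.0948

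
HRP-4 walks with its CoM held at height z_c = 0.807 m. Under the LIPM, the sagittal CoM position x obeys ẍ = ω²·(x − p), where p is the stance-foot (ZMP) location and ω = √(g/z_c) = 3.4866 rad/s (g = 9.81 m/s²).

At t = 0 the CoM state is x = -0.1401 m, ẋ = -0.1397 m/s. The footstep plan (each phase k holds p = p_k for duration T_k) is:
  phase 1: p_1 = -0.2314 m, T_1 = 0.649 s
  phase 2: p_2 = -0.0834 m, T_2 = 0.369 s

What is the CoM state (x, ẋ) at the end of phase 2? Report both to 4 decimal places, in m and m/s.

phase 1: p=-0.2314, T=0.649, ωT=2.262803, cosh=4.857025, sinh=4.752967; start (x,ẋ)=(-0.140100, -0.139700) → end (x,ẋ)=(0.021606, 0.834469)
phase 2: p=-0.0834, T=0.369, ωT=1.286555, cosh=1.948258, sinh=1.672037; start (x,ẋ)=(0.021606, 0.834469) → end (x,ẋ)=(0.521358, 2.237917)

x = 0.5214, ẋ = 2.2379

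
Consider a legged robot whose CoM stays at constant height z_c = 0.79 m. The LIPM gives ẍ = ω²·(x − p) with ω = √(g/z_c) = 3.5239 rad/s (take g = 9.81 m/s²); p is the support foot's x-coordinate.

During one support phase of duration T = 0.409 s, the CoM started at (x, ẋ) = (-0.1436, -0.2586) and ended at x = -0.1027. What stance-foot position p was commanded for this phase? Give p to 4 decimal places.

ωT = 3.5239·0.409 = 1.441275; cosh(ωT) = 2.231353, sinh(ωT) = 1.994728
x(T) = p + (x₀−p)·cosh(ωT) + (ẋ₀/ω)·sinh(ωT) ⇒ p·(1 − cosh) = x(T) − x₀·cosh − (ẋ₀/ω)·sinh
numerator   = -0.1027 − (-0.1436)·2.231353 − (-0.2586/3.5239)·1.994728 = 0.364105
denominator = 1 − 2.231353 = -1.231353
p = 0.364105 / -1.231353 = -0.2957

p = -0.2957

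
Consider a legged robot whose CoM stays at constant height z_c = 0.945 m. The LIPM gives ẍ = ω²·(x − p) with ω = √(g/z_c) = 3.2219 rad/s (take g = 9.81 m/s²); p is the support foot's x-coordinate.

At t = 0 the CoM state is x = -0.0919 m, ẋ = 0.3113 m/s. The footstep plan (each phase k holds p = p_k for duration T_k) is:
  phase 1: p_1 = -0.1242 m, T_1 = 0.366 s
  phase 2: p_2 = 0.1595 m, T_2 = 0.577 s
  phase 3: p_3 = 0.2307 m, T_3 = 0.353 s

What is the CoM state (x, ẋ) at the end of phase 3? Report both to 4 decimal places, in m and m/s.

phase 1: p=-0.1242, T=0.366, ωT=1.179215, cosh=1.779671, sinh=1.472151; start (x,ẋ)=(-0.091900, 0.311300) → end (x,ẋ)=(0.075523, 0.707214)
phase 2: p=0.1595, T=0.577, ωT=1.859036, cosh=3.286686, sinh=3.130863; start (x,ẋ)=(0.075523, 0.707214) → end (x,ẋ)=(0.570724, 1.477284)
phase 3: p=0.2307, T=0.353, ωT=1.137331, cosh=1.719554, sinh=1.398880; start (x,ẋ)=(0.570724, 1.477284) → end (x,ẋ)=(1.456795, 4.072776)

x = 1.4568, ẋ = 4.0728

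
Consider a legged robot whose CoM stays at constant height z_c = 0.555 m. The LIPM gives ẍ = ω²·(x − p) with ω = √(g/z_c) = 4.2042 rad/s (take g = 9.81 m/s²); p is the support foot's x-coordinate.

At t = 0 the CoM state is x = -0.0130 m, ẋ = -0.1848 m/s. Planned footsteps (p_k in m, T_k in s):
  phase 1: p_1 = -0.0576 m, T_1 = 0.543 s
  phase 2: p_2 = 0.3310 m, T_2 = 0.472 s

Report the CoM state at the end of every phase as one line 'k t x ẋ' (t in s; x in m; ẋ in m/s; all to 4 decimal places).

1 0.5430 -0.0499 -0.0057
2 1.0150 -1.0856 -5.7362

phase 1: p=-0.0576, T=0.543, ωT=2.282881, cosh=4.953437, sinh=4.851447; start (x,ẋ)=(-0.013000, -0.184800) → end (x,ẋ)=(-0.049927, -0.005713)
phase 2: p=0.3310, T=0.472, ωT=1.984382, cosh=3.706009, sinh=3.568544; start (x,ẋ)=(-0.049927, -0.005713) → end (x,ẋ)=(-1.085569, -5.736175)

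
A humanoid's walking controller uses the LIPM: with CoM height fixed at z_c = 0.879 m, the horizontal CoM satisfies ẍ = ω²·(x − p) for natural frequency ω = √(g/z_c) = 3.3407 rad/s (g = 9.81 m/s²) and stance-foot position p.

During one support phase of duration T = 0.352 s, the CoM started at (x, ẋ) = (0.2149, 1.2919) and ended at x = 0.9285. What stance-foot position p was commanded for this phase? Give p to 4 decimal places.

p = 0.0258

ωT = 3.3407·0.352 = 1.175926; cosh(ωT) = 1.774839, sinh(ωT) = 1.466306
x(T) = p + (x₀−p)·cosh(ωT) + (ẋ₀/ω)·sinh(ωT) ⇒ p·(1 − cosh) = x(T) − x₀·cosh − (ẋ₀/ω)·sinh
numerator   = 0.9285 − (0.2149)·1.774839 − (1.2919/3.3407)·1.466306 = -0.019956
denominator = 1 − 1.774839 = -0.774839
p = -0.019956 / -0.774839 = 0.0258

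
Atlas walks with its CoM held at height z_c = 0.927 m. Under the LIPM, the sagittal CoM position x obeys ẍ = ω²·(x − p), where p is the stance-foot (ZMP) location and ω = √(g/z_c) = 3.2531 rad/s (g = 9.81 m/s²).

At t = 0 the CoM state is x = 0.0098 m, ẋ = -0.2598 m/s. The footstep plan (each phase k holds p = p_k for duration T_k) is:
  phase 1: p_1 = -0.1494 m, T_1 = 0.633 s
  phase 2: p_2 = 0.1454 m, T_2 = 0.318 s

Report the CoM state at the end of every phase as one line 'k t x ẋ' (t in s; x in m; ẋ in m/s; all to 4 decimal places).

1 0.6330 0.1768 0.9621
2 0.9510 0.5587 1.6502

phase 1: p=-0.1494, T=0.633, ωT=2.059212, cosh=3.983673, sinh=3.856119; start (x,ẋ)=(0.009800, -0.259800) → end (x,ẋ)=(0.176842, 0.962101)
phase 2: p=0.1454, T=0.318, ωT=1.034486, cosh=1.584534, sinh=1.229125; start (x,ẋ)=(0.176842, 0.962101) → end (x,ẋ)=(0.558734, 1.650202)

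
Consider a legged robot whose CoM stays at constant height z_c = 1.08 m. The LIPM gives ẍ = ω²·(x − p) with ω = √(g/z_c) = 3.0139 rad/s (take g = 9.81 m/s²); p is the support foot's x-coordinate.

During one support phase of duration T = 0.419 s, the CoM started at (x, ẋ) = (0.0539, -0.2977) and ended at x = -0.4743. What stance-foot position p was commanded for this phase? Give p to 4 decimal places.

ωT = 3.0139·0.419 = 1.262824; cosh(ωT) = 1.909123, sinh(ωT) = 1.626269
x(T) = p + (x₀−p)·cosh(ωT) + (ẋ₀/ω)·sinh(ωT) ⇒ p·(1 − cosh) = x(T) − x₀·cosh − (ẋ₀/ω)·sinh
numerator   = -0.4743 − (0.0539)·1.909123 − (-0.2977/3.0139)·1.626269 = -0.416566
denominator = 1 − 1.909123 = -0.909123
p = -0.416566 / -0.909123 = 0.4582

p = 0.4582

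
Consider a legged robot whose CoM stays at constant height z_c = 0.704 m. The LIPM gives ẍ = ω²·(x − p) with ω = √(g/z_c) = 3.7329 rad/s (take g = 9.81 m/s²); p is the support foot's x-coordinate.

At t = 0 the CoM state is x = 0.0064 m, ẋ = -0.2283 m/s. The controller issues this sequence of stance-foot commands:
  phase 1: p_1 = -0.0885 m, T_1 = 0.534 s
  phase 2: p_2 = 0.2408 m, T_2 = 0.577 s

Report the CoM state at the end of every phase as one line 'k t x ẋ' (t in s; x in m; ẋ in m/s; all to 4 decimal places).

1 0.5340 0.0460 0.4226
2 1.1110 -0.1288 -1.2464

phase 1: p=-0.0885, T=0.534, ωT=1.993369, cosh=3.738227, sinh=3.601991; start (x,ẋ)=(0.006400, -0.228300) → end (x,ẋ)=(0.045964, 0.422576)
phase 2: p=0.2408, T=0.577, ωT=2.153883, cosh=4.367147, sinh=4.251114; start (x,ẋ)=(0.045964, 0.422576) → end (x,ẋ)=(-0.128838, -1.246398)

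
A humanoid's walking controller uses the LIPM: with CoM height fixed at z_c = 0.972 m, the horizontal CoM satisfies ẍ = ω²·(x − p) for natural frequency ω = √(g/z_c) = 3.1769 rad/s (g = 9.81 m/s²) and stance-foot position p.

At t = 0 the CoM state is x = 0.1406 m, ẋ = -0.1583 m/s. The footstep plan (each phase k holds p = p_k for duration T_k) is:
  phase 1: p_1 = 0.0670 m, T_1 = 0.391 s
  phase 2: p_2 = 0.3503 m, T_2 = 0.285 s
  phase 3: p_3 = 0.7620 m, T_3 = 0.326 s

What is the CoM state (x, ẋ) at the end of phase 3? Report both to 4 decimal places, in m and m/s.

phase 1: p=0.0670, T=0.391, ωT=1.242168, cosh=1.875935, sinh=1.587178; start (x,ẋ)=(0.140600, -0.158300) → end (x,ẋ)=(0.125982, 0.074153)
phase 2: p=0.3503, T=0.285, ωT=0.905416, cosh=1.438668, sinh=1.034294; start (x,ẋ)=(0.125982, 0.074153) → end (x,ẋ)=(0.051723, -0.630393)
phase 3: p=0.7620, T=0.326, ωT=1.035669, cosh=1.585990, sinh=1.231001; start (x,ẋ)=(0.051723, -0.630393) → end (x,ẋ)=(-0.608760, -3.777525)

x = -0.6088, ẋ = -3.7775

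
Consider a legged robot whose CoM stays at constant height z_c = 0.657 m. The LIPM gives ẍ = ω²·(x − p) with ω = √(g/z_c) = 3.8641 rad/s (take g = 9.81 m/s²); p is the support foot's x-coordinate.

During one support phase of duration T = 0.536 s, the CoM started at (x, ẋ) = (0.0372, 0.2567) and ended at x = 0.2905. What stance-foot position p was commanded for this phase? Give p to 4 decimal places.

p = 0.0392

ωT = 3.8641·0.536 = 2.071158; cosh(ωT) = 4.030021, sinh(ωT) = 3.903981
x(T) = p + (x₀−p)·cosh(ωT) + (ẋ₀/ω)·sinh(ωT) ⇒ p·(1 − cosh) = x(T) − x₀·cosh − (ẋ₀/ω)·sinh
numerator   = 0.2905 − (0.0372)·4.030021 − (0.2567/3.8641)·3.903981 = -0.118766
denominator = 1 − 4.030021 = -3.030021
p = -0.118766 / -3.030021 = 0.0392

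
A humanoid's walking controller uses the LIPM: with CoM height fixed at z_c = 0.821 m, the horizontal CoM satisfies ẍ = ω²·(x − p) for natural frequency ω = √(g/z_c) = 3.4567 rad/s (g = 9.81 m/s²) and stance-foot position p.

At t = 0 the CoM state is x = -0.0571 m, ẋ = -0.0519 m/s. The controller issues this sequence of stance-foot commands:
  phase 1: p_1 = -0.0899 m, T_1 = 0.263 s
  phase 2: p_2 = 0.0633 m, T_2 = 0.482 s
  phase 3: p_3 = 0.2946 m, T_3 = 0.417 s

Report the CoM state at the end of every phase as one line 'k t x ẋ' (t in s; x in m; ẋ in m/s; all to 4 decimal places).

1 0.2630 -0.0582 0.0430
2 0.7450 -0.2379 -0.9536
3 1.1620 -1.4442 -5.8006

phase 1: p=-0.0899, T=0.263, ωT=0.909112, cosh=1.442500, sinh=1.039618; start (x,ẋ)=(-0.057100, -0.051900) → end (x,ẋ)=(-0.058195, 0.043006)
phase 2: p=0.0633, T=0.482, ωT=1.666129, cosh=2.740312, sinh=2.551335; start (x,ẋ)=(-0.058195, 0.043006) → end (x,ẋ)=(-0.237893, -0.953640)
phase 3: p=0.2946, T=0.417, ωT=1.441444, cosh=2.231690, sinh=1.995104; start (x,ẋ)=(-0.237893, -0.953640) → end (x,ẋ)=(-1.444171, -5.800553)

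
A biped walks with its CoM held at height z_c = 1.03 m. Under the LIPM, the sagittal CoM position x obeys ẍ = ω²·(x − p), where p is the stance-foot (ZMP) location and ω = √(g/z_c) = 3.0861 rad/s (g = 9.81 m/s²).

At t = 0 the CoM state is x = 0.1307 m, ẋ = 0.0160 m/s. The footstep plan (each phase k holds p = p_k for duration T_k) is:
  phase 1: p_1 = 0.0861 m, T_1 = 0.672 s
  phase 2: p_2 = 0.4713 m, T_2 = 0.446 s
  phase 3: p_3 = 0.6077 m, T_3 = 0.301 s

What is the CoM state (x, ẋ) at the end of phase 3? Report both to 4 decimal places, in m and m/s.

x = 0.4436, ẋ = -0.2232

phase 1: p=0.0861, T=0.672, ωT=2.073859, cosh=4.040583, sinh=3.914883; start (x,ẋ)=(0.130700, 0.016000) → end (x,ẋ)=(0.286607, 0.603494)
phase 2: p=0.4713, T=0.446, ωT=1.376401, cosh=2.106553, sinh=1.854067; start (x,ẋ)=(0.286607, 0.603494) → end (x,ẋ)=(0.444801, 0.214508)
phase 3: p=0.6077, T=0.301, ωT=0.928916, cosh=1.463373, sinh=1.068391; start (x,ẋ)=(0.444801, 0.214508) → end (x,ẋ)=(0.443580, -0.223198)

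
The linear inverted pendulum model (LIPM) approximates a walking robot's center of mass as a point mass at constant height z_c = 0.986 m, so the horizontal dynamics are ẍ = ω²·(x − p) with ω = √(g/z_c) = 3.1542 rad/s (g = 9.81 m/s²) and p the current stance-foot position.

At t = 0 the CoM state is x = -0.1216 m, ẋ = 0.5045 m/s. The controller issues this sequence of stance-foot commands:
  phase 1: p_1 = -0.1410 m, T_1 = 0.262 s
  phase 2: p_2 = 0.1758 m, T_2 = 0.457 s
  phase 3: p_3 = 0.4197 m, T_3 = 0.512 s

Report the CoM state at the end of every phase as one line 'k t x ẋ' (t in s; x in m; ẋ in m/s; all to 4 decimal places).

phase 1: p=-0.1410, T=0.262, ωT=0.826400, cosh=1.361350, sinh=0.923728; start (x,ẋ)=(-0.121600, 0.504500) → end (x,ẋ)=(0.033156, 0.743325)
phase 2: p=0.1758, T=0.457, ωT=1.441469, cosh=2.231741, sinh=1.995161; start (x,ẋ)=(0.033156, 0.743325) → end (x,ẋ)=(0.327640, 0.761234)
phase 3: p=0.4197, T=0.512, ωT=1.614950, cosh=2.613270, sinh=2.414369; start (x,ẋ)=(0.327640, 0.761234) → end (x,ẋ)=(0.761806, 1.288238)

1 0.2620 0.0332 0.7433
2 0.7190 0.3276 0.7612
3 1.2310 0.7618 1.2882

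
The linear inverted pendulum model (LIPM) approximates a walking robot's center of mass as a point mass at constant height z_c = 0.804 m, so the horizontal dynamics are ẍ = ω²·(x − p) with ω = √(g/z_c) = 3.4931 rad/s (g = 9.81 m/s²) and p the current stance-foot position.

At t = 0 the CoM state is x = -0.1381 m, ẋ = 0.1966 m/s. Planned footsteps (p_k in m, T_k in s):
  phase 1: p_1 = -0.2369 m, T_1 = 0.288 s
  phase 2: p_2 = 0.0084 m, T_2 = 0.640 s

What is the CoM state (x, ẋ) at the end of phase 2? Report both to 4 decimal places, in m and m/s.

x = 0.8322, ẋ = 2.9634

phase 1: p=-0.2369, T=0.288, ωT=1.006013, cosh=1.550175, sinh=1.184501; start (x,ẋ)=(-0.138100, 0.196600) → end (x,ẋ)=(-0.017076, 0.713557)
phase 2: p=0.0084, T=0.640, ωT=2.235584, cosh=4.729436, sinh=4.622506; start (x,ẋ)=(-0.017076, 0.713557) → end (x,ẋ)=(0.832180, 2.963362)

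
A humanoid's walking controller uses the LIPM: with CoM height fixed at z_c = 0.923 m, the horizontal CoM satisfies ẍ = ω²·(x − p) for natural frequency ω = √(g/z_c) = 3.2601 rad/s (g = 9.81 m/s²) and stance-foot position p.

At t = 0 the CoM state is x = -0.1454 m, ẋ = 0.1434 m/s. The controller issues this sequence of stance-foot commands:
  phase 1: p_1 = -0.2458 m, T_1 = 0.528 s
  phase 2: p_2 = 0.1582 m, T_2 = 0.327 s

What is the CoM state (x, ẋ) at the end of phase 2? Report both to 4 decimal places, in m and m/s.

phase 1: p=-0.2458, T=0.528, ωT=1.721333, cosh=2.885402, sinh=2.706574; start (x,ẋ)=(-0.145400, 0.143400) → end (x,ẋ)=(0.162947, 1.299666)
phase 2: p=0.1582, T=0.327, ωT=1.066053, cosh=1.624130, sinh=1.279765; start (x,ẋ)=(0.162947, 1.299666) → end (x,ẋ)=(0.676098, 2.130631)

x = 0.6761, ẋ = 2.1306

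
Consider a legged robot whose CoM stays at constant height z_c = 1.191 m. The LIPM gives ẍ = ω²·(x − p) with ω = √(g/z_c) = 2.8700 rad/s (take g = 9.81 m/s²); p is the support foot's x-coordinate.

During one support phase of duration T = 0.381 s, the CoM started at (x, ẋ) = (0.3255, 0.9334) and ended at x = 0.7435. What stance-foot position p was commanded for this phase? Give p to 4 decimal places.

p = 0.3450

ωT = 2.8700·0.381 = 1.093470; cosh(ωT) = 1.659832, sinh(ωT) = 1.324780
x(T) = p + (x₀−p)·cosh(ωT) + (ẋ₀/ω)·sinh(ωT) ⇒ p·(1 − cosh) = x(T) − x₀·cosh − (ẋ₀/ω)·sinh
numerator   = 0.7435 − (0.3255)·1.659832 − (0.9334/2.8700)·1.324780 = -0.227629
denominator = 1 − 1.659832 = -0.659832
p = -0.227629 / -0.659832 = 0.3450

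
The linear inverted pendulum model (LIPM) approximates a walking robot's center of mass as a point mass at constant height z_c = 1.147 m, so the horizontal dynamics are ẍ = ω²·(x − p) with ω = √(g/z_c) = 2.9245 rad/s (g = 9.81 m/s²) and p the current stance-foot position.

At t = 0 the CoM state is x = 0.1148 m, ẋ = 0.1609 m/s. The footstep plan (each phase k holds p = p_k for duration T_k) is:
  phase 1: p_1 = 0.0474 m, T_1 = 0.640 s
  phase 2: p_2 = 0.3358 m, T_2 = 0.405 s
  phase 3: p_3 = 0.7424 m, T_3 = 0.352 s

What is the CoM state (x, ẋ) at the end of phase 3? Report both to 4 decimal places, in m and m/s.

phase 1: p=0.0474, T=0.640, ωT=1.871680, cosh=3.326535, sinh=3.172670; start (x,ẋ)=(0.114800, 0.160900) → end (x,ẋ)=(0.446162, 1.160609)
phase 2: p=0.3358, T=0.405, ωT=1.184423, cosh=1.787361, sinh=1.481438; start (x,ẋ)=(0.446162, 1.160609) → end (x,ẋ)=(1.120976, 2.552567)
phase 3: p=0.7424, T=0.352, ωT=1.029424, cosh=1.578333, sinh=1.221120; start (x,ẋ)=(1.120976, 2.552567) → end (x,ẋ)=(2.405740, 5.380760)

x = 2.4057, ẋ = 5.3808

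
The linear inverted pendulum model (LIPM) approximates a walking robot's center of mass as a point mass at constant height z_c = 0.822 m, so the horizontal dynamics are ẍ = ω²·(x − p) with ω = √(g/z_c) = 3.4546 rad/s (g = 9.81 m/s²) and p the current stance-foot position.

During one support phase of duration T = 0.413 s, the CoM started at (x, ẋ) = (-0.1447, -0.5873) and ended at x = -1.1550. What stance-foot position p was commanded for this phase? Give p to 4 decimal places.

ωT = 3.4546·0.413 = 1.426750; cosh(ωT) = 2.202614, sinh(ωT) = 1.962526
x(T) = p + (x₀−p)·cosh(ωT) + (ẋ₀/ω)·sinh(ωT) ⇒ p·(1 − cosh) = x(T) − x₀·cosh − (ẋ₀/ω)·sinh
numerator   = -1.1550 − (-0.1447)·2.202614 − (-0.5873/3.4546)·1.962526 = -0.502642
denominator = 1 − 2.202614 = -1.202614
p = -0.502642 / -1.202614 = 0.4180

p = 0.4180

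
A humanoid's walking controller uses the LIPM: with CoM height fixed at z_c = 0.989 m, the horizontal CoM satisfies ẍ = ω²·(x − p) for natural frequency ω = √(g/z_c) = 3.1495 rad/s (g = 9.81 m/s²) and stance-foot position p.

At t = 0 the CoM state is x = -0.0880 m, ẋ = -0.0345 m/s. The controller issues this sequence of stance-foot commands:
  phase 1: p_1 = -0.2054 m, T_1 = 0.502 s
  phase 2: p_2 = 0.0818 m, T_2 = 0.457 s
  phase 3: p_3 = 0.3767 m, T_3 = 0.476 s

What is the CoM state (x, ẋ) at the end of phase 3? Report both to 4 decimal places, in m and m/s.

x = 1.8499, ẋ = 4.8907

phase 1: p=-0.2054, T=0.502, ωT=1.581049, cosh=2.532905, sinh=2.327146; start (x,ẋ)=(-0.088000, -0.034500) → end (x,ẋ)=(0.066471, 0.773080)
phase 2: p=0.0818, T=0.457, ωT=1.439322, cosh=2.227461, sinh=1.990372; start (x,ẋ)=(0.066471, 0.773080) → end (x,ẋ)=(0.536215, 1.625914)
phase 3: p=0.3767, T=0.476, ωT=1.499162, cosh=2.350626, sinh=2.127309; start (x,ẋ)=(0.536215, 1.625914) → end (x,ẋ)=(1.849873, 4.890661)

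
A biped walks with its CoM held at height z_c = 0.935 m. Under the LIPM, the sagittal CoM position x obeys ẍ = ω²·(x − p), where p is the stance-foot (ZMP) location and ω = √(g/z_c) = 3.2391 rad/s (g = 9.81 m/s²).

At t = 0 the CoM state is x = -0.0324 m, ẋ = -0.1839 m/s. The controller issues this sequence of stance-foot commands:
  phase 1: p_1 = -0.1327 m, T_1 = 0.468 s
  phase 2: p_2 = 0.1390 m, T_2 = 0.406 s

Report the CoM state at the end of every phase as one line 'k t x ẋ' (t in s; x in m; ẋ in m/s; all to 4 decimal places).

phase 1: p=-0.1327, T=0.468, ωT=1.515899, cosh=2.386561, sinh=2.166951; start (x,ẋ)=(-0.032400, -0.183900) → end (x,ẋ)=(-0.016357, 0.265114)
phase 2: p=0.1390, T=0.406, ωT=1.315075, cosh=1.996742, sinh=1.728287; start (x,ẋ)=(-0.016357, 0.265114) → end (x,ẋ)=(-0.029750, -0.340337)

1 0.4680 -0.0164 0.2651
2 0.8740 -0.0297 -0.3403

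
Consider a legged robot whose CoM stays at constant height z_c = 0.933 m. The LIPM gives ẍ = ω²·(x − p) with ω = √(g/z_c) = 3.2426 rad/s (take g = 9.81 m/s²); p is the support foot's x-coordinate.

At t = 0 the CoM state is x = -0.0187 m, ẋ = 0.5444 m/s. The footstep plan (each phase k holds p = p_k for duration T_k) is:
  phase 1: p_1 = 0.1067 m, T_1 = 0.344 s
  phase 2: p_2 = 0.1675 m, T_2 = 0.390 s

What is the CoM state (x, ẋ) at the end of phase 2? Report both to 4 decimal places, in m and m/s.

x = 0.2672, ẋ = 0.4671

phase 1: p=0.1067, T=0.344, ωT=1.115454, cosh=1.689360, sinh=1.361594; start (x,ẋ)=(-0.018700, 0.544400) → end (x,ẋ)=(0.123452, 0.366034)
phase 2: p=0.1675, T=0.390, ωT=1.264614, cosh=1.912037, sinh=1.629689; start (x,ẋ)=(0.123452, 0.366034) → end (x,ẋ)=(0.267243, 0.467102)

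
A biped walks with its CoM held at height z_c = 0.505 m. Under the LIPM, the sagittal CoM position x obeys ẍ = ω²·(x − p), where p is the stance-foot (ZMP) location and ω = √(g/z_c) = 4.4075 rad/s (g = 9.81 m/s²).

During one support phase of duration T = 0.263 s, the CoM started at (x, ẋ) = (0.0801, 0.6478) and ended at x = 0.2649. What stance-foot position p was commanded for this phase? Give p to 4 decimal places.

ωT = 4.4075·0.263 = 1.159172; cosh(ωT) = 1.750520, sinh(ωT) = 1.436775
x(T) = p + (x₀−p)·cosh(ωT) + (ẋ₀/ω)·sinh(ωT) ⇒ p·(1 − cosh) = x(T) − x₀·cosh − (ẋ₀/ω)·sinh
numerator   = 0.2649 − (0.0801)·1.750520 − (0.6478/4.4075)·1.436775 = -0.086489
denominator = 1 − 1.750520 = -0.750520
p = -0.086489 / -0.750520 = 0.1152

p = 0.1152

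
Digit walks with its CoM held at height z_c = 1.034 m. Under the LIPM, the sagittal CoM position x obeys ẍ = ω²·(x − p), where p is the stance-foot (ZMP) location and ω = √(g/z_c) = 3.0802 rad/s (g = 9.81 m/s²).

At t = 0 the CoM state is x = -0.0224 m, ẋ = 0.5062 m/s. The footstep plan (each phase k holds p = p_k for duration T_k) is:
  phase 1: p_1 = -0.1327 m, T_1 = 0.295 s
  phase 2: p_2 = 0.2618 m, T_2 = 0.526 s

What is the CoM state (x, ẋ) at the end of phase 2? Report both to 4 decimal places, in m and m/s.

x = 0.9456, ẋ = 2.3598

phase 1: p=-0.1327, T=0.295, ωT=0.908659, cosh=1.442029, sinh=1.038964; start (x,ẋ)=(-0.022400, 0.506200) → end (x,ẋ)=(0.197099, 1.082939)
phase 2: p=0.2618, T=0.526, ωT=1.620185, cosh=2.625944, sinh=2.428082; start (x,ẋ)=(0.197099, 1.082939) → end (x,ẋ)=(0.945566, 2.359841)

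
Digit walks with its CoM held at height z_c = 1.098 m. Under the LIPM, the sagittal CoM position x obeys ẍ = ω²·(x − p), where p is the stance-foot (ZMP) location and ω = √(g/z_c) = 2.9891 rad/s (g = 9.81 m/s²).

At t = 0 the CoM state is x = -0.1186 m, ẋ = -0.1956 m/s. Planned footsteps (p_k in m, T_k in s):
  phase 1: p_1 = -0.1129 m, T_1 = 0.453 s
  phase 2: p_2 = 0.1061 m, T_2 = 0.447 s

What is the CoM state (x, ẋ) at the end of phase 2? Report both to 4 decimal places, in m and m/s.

x = -0.8613, ẋ = -2.7317

phase 1: p=-0.1129, T=0.453, ωT=1.354062, cosh=2.065658, sinh=1.807469; start (x,ẋ)=(-0.118600, -0.195600) → end (x,ẋ)=(-0.242951, -0.434838)
phase 2: p=0.1061, T=0.447, ωT=1.336128, cosh=2.033573, sinh=1.770711; start (x,ẋ)=(-0.242951, -0.434838) → end (x,ẋ)=(-0.861314, -2.731743)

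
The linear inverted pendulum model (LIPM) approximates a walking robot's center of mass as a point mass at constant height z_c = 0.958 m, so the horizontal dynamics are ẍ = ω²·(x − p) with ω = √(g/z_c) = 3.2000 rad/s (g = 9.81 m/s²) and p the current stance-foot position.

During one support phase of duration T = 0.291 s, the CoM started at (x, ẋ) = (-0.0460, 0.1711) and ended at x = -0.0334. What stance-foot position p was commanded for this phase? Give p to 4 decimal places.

p = 0.0500

ωT = 3.2000·0.291 = 0.931200; cosh(ωT) = 1.465816, sinh(ωT) = 1.071736
x(T) = p + (x₀−p)·cosh(ωT) + (ẋ₀/ω)·sinh(ωT) ⇒ p·(1 − cosh) = x(T) − x₀·cosh − (ẋ₀/ω)·sinh
numerator   = -0.0334 − (-0.0460)·1.465816 − (0.1711/3.2000)·1.071736 = -0.023277
denominator = 1 − 1.465816 = -0.465816
p = -0.023277 / -0.465816 = 0.0500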